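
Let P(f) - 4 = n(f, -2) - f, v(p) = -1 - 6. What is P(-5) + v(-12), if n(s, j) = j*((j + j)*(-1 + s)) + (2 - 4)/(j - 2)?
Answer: -91/2 ≈ -45.500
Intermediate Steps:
v(p) = -7
n(s, j) = -2/(-2 + j) + 2*j²*(-1 + s) (n(s, j) = j*((2*j)*(-1 + s)) - 2/(-2 + j) = j*(2*j*(-1 + s)) - 2/(-2 + j) = 2*j²*(-1 + s) - 2/(-2 + j) = -2/(-2 + j) + 2*j²*(-1 + s))
P(f) = -7/2 + 7*f (P(f) = 4 + (2*(-1 - 1*(-2)³ + 2*(-2)² + f*(-2)³ - 2*f*(-2)²)/(-2 - 2) - f) = 4 + (2*(-1 - 1*(-8) + 2*4 + f*(-8) - 2*f*4)/(-4) - f) = 4 + (2*(-¼)*(-1 + 8 + 8 - 8*f - 8*f) - f) = 4 + (2*(-¼)*(15 - 16*f) - f) = 4 + ((-15/2 + 8*f) - f) = 4 + (-15/2 + 7*f) = -7/2 + 7*f)
P(-5) + v(-12) = (-7/2 + 7*(-5)) - 7 = (-7/2 - 35) - 7 = -77/2 - 7 = -91/2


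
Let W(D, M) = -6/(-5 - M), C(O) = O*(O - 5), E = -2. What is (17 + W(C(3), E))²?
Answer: 361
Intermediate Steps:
C(O) = O*(-5 + O)
(17 + W(C(3), E))² = (17 + 6/(5 - 2))² = (17 + 6/3)² = (17 + 6*(⅓))² = (17 + 2)² = 19² = 361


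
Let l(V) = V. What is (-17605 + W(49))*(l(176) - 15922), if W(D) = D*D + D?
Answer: 238630630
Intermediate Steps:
W(D) = D + D**2 (W(D) = D**2 + D = D + D**2)
(-17605 + W(49))*(l(176) - 15922) = (-17605 + 49*(1 + 49))*(176 - 15922) = (-17605 + 49*50)*(-15746) = (-17605 + 2450)*(-15746) = -15155*(-15746) = 238630630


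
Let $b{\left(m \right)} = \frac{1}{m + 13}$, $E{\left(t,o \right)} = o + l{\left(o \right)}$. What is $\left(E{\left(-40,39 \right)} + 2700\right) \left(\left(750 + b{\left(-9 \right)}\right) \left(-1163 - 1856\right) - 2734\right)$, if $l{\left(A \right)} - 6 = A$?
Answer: $-6313384680$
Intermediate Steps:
$l{\left(A \right)} = 6 + A$
$E{\left(t,o \right)} = 6 + 2 o$ ($E{\left(t,o \right)} = o + \left(6 + o\right) = 6 + 2 o$)
$b{\left(m \right)} = \frac{1}{13 + m}$
$\left(E{\left(-40,39 \right)} + 2700\right) \left(\left(750 + b{\left(-9 \right)}\right) \left(-1163 - 1856\right) - 2734\right) = \left(\left(6 + 2 \cdot 39\right) + 2700\right) \left(\left(750 + \frac{1}{13 - 9}\right) \left(-1163 - 1856\right) - 2734\right) = \left(\left(6 + 78\right) + 2700\right) \left(\left(750 + \frac{1}{4}\right) \left(-3019\right) - 2734\right) = \left(84 + 2700\right) \left(\left(750 + \frac{1}{4}\right) \left(-3019\right) - 2734\right) = 2784 \left(\frac{3001}{4} \left(-3019\right) - 2734\right) = 2784 \left(- \frac{9060019}{4} - 2734\right) = 2784 \left(- \frac{9070955}{4}\right) = -6313384680$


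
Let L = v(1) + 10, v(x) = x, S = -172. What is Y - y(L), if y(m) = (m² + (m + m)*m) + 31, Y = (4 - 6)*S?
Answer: -50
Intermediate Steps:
L = 11 (L = 1 + 10 = 11)
Y = 344 (Y = (4 - 6)*(-172) = -2*(-172) = 344)
y(m) = 31 + 3*m² (y(m) = (m² + (2*m)*m) + 31 = (m² + 2*m²) + 31 = 3*m² + 31 = 31 + 3*m²)
Y - y(L) = 344 - (31 + 3*11²) = 344 - (31 + 3*121) = 344 - (31 + 363) = 344 - 1*394 = 344 - 394 = -50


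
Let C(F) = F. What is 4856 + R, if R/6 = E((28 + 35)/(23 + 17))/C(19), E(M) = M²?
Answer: 73823107/15200 ≈ 4856.8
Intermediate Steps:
R = 11907/15200 (R = 6*(((28 + 35)/(23 + 17))²/19) = 6*((63/40)²*(1/19)) = 6*((3969/1600)*(1/19)) = 6*(3969/30400) = 11907/15200 ≈ 0.78336)
4856 + R = 4856 + 11907/15200 = 73823107/15200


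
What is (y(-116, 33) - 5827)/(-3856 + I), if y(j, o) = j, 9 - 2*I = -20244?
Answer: -11886/12541 ≈ -0.94777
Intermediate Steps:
I = 20253/2 (I = 9/2 - ½*(-20244) = 9/2 + 10122 = 20253/2 ≈ 10127.)
(y(-116, 33) - 5827)/(-3856 + I) = (-116 - 5827)/(-3856 + 20253/2) = -5943/12541/2 = -5943*2/12541 = -11886/12541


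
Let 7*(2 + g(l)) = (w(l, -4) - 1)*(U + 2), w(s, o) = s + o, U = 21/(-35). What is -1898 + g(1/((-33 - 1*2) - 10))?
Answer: -427726/225 ≈ -1901.0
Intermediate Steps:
U = -⅗ (U = 21*(-1/35) = -⅗ ≈ -0.60000)
w(s, o) = o + s
g(l) = -3 + l/5 (g(l) = -2 + (((-4 + l) - 1)*(-⅗ + 2))/7 = -2 + ((-5 + l)*(7/5))/7 = -2 + (-7 + 7*l/5)/7 = -2 + (-1 + l/5) = -3 + l/5)
-1898 + g(1/((-33 - 1*2) - 10)) = -1898 + (-3 + 1/(5*((-33 - 1*2) - 10))) = -1898 + (-3 + 1/(5*((-33 - 2) - 10))) = -1898 + (-3 + 1/(5*(-35 - 10))) = -1898 + (-3 + (⅕)/(-45)) = -1898 + (-3 + (⅕)*(-1/45)) = -1898 + (-3 - 1/225) = -1898 - 676/225 = -427726/225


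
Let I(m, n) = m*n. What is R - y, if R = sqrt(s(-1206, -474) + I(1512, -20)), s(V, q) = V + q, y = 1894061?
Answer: -1894061 + 4*I*sqrt(1995) ≈ -1.8941e+6 + 178.66*I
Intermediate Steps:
R = 4*I*sqrt(1995) (R = sqrt((-1206 - 474) + 1512*(-20)) = sqrt(-1680 - 30240) = sqrt(-31920) = 4*I*sqrt(1995) ≈ 178.66*I)
R - y = 4*I*sqrt(1995) - 1*1894061 = 4*I*sqrt(1995) - 1894061 = -1894061 + 4*I*sqrt(1995)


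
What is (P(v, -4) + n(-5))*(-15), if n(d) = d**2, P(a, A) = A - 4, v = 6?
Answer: -255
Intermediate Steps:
P(a, A) = -4 + A
(P(v, -4) + n(-5))*(-15) = ((-4 - 4) + (-5)**2)*(-15) = (-8 + 25)*(-15) = 17*(-15) = -255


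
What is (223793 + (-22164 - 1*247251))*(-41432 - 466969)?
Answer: 23194270422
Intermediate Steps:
(223793 + (-22164 - 1*247251))*(-41432 - 466969) = (223793 + (-22164 - 247251))*(-508401) = (223793 - 269415)*(-508401) = -45622*(-508401) = 23194270422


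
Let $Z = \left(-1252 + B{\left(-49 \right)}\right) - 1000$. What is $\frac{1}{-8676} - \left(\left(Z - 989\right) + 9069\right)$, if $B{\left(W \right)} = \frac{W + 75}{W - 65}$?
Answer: $- \frac{960673255}{164844} \approx -5827.8$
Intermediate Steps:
$B{\left(W \right)} = \frac{75 + W}{-65 + W}$
$Z = - \frac{128377}{57}$ ($Z = \left(-1252 + \frac{75 - 49}{-65 - 49}\right) - 1000 = \left(-1252 + \frac{1}{-114} \cdot 26\right) - 1000 = \left(-1252 - \frac{13}{57}\right) - 1000 = - \frac{71377}{57} - 1000 = - \frac{128377}{57} \approx -2252.2$)
$\frac{1}{-8676} - \left(\left(Z - 989\right) + 9069\right) = \frac{1}{-8676} - \left(\left(- \frac{128377}{57} - 989\right) + 9069\right) = - \frac{1}{8676} - \left(\left(- \frac{128377}{57} - 989\right) + 9069\right) = - \frac{1}{8676} - \left(- \frac{184750}{57} + 9069\right) = - \frac{1}{8676} - \frac{332183}{57} = - \frac{960673255}{164844}$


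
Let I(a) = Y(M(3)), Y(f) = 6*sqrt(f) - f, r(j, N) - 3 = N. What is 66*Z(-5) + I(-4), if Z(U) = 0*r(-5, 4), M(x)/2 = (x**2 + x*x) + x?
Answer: -42 + 6*sqrt(42) ≈ -3.1156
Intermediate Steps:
r(j, N) = 3 + N
M(x) = 2*x + 4*x**2 (M(x) = 2*((x**2 + x*x) + x) = 2*((x**2 + x**2) + x) = 2*(2*x**2 + x) = 2*(x + 2*x**2) = 2*x + 4*x**2)
Y(f) = -f + 6*sqrt(f)
I(a) = -42 + 6*sqrt(42) (I(a) = -2*3*(1 + 2*3) + 6*sqrt(2*3*(1 + 2*3)) = -2*3*(1 + 6) + 6*sqrt(2*3*(1 + 6)) = -2*3*7 + 6*sqrt(2*3*7) = -1*42 + 6*sqrt(42) = -42 + 6*sqrt(42))
Z(U) = 0 (Z(U) = 0*(3 + 4) = 0*7 = 0)
66*Z(-5) + I(-4) = 66*0 + (-42 + 6*sqrt(42)) = 0 + (-42 + 6*sqrt(42)) = -42 + 6*sqrt(42)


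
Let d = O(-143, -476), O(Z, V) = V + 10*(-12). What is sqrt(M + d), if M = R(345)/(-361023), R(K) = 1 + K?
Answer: I*sqrt(77681338405242)/361023 ≈ 24.413*I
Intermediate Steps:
O(Z, V) = -120 + V (O(Z, V) = V - 120 = -120 + V)
d = -596 (d = -120 - 476 = -596)
M = -346/361023 (M = (1 + 345)/(-361023) = 346*(-1/361023) = -346/361023 ≈ -0.00095839)
sqrt(M + d) = sqrt(-346/361023 - 596) = sqrt(-215170054/361023) = I*sqrt(77681338405242)/361023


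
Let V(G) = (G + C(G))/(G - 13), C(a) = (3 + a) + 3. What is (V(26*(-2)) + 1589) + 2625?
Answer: 274008/65 ≈ 4215.5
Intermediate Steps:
C(a) = 6 + a
V(G) = (6 + 2*G)/(-13 + G) (V(G) = (G + (6 + G))/(G - 13) = (6 + 2*G)/(-13 + G))
(V(26*(-2)) + 1589) + 2625 = (2*(3 + 26*(-2))/(-13 + 26*(-2)) + 1589) + 2625 = (2*(3 - 52)/(-13 - 52) + 1589) + 2625 = (2*(-49)/(-65) + 1589) + 2625 = (2*(-1/65)*(-49) + 1589) + 2625 = (98/65 + 1589) + 2625 = 103383/65 + 2625 = 274008/65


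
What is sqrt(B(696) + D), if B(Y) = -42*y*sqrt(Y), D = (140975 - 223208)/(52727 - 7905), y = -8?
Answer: sqrt(-3685847526 + 1350055851648*sqrt(174))/44822 ≈ 94.141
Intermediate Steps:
D = -82233/44822 ≈ -1.8347
B(Y) = 336*sqrt(Y) (B(Y) = -(-336)*sqrt(Y) = 336*sqrt(Y))
sqrt(B(696) + D) = sqrt(336*sqrt(696) - 82233/44822) = sqrt(336*(2*sqrt(174)) - 82233/44822) = sqrt(672*sqrt(174) - 82233/44822) = sqrt(-82233/44822 + 672*sqrt(174))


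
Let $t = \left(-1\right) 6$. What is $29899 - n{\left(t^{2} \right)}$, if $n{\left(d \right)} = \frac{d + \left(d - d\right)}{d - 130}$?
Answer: $\frac{1405271}{47} \approx 29899.0$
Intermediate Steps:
$t = -6$
$n{\left(d \right)} = \frac{d}{-130 + d}$ ($n{\left(d \right)} = \frac{d + 0}{-130 + d} = \frac{d}{-130 + d}$)
$29899 - n{\left(t^{2} \right)} = 29899 - \frac{\left(-6\right)^{2}}{-130 + \left(-6\right)^{2}} = 29899 - \frac{36}{-130 + 36} = 29899 - \frac{36}{-94} = 29899 - 36 \left(- \frac{1}{94}\right) = 29899 - - \frac{18}{47} = 29899 + \frac{18}{47} = \frac{1405271}{47}$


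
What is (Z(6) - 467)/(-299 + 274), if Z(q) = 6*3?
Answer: 449/25 ≈ 17.960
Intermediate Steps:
Z(q) = 18
(Z(6) - 467)/(-299 + 274) = (18 - 467)/(-299 + 274) = -449/(-25) = -449*(-1/25) = 449/25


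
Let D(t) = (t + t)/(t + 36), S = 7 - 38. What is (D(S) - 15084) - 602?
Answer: -78492/5 ≈ -15698.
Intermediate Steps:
S = -31
D(t) = 2*t/(36 + t) (D(t) = (2*t)/(36 + t) = 2*t/(36 + t))
(D(S) - 15084) - 602 = (2*(-31)/(36 - 31) - 15084) - 602 = (2*(-31)/5 - 15084) - 602 = (2*(-31)*(⅕) - 15084) - 602 = (-62/5 - 15084) - 602 = -75482/5 - 602 = -78492/5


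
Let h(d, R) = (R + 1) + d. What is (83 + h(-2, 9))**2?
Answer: 8281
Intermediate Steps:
h(d, R) = 1 + R + d (h(d, R) = (1 + R) + d = 1 + R + d)
(83 + h(-2, 9))**2 = (83 + (1 + 9 - 2))**2 = (83 + 8)**2 = 91**2 = 8281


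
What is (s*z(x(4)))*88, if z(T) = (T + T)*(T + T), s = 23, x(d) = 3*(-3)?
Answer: 655776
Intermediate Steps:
x(d) = -9
z(T) = 4*T² (z(T) = (2*T)*(2*T) = 4*T²)
(s*z(x(4)))*88 = (23*(4*(-9)²))*88 = (23*(4*81))*88 = (23*324)*88 = 7452*88 = 655776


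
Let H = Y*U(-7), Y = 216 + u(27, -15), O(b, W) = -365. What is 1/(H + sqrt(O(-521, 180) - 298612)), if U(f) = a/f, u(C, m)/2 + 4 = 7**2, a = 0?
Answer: -I*sqrt(298977)/298977 ≈ -0.0018289*I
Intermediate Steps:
u(C, m) = 90 (u(C, m) = -8 + 2*7**2 = -8 + 2*49 = -8 + 98 = 90)
U(f) = 0 (U(f) = 0/f = 0)
Y = 306 (Y = 216 + 90 = 306)
H = 0 (H = 306*0 = 0)
1/(H + sqrt(O(-521, 180) - 298612)) = 1/(0 + sqrt(-365 - 298612)) = 1/(0 + sqrt(-298977)) = 1/(0 + I*sqrt(298977)) = 1/(I*sqrt(298977)) = -I*sqrt(298977)/298977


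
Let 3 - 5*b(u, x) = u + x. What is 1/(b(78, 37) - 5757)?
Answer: -5/28897 ≈ -0.00017303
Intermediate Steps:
b(u, x) = ⅗ - u/5 - x/5 (b(u, x) = ⅗ - (u + x)/5 = ⅗ + (-u/5 - x/5) = ⅗ - u/5 - x/5)
1/(b(78, 37) - 5757) = 1/((⅗ - ⅕*78 - ⅕*37) - 5757) = 1/((⅗ - 78/5 - 37/5) - 5757) = 1/(-112/5 - 5757) = 1/(-28897/5) = -5/28897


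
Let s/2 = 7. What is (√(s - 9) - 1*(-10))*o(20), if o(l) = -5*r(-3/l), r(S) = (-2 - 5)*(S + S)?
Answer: -105 - 21*√5/2 ≈ -128.48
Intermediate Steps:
s = 14 (s = 2*7 = 14)
r(S) = -14*S
o(l) = -210/l (o(l) = -(-70)*(-3/l) = -210/l)
(√(s - 9) - 1*(-10))*o(20) = (√(14 - 9) - 1*(-10))*(-210/20) = (√5 + 10)*(-210*1/20) = (10 + √5)*(-21/2) = -105 - 21*√5/2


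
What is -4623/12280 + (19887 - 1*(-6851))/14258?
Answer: 131213953/87544120 ≈ 1.4988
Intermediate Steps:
-4623/12280 + (19887 - 1*(-6851))/14258 = -4623*1/12280 + (19887 + 6851)*(1/14258) = -4623/12280 + 26738*(1/14258) = -4623/12280 + 13369/7129 = 131213953/87544120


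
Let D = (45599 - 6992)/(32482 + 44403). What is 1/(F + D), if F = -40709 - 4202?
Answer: -76885/3452943628 ≈ -2.2266e-5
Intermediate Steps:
F = -44911
D = 38607/76885 ≈ 0.50214
1/(F + D) = 1/(-44911 + 38607/76885) = 1/(-3452943628/76885) = -76885/3452943628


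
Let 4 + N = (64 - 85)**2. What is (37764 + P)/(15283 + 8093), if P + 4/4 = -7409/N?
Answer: 8247511/5107656 ≈ 1.6147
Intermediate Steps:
N = 437 (N = -4 + (64 - 85)**2 = -4 + (-21)**2 = -4 + 441 = 437)
P = -7846/437 (P = -1 - 7409/437 = -7846/437 ≈ -17.954)
(37764 + P)/(15283 + 8093) = (37764 - 7846/437)/(15283 + 8093) = (16495022/437)/23376 = (16495022/437)*(1/23376) = 8247511/5107656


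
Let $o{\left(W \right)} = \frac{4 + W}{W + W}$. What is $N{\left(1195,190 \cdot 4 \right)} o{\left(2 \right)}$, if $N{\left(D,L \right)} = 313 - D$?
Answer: $-1323$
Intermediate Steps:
$o{\left(W \right)} = \frac{4 + W}{2 W}$
$N{\left(1195,190 \cdot 4 \right)} o{\left(2 \right)} = \left(313 - 1195\right) \frac{4 + 2}{2 \cdot 2} = \left(313 - 1195\right) \frac{1}{2} \cdot \frac{1}{2} \cdot 6 = \left(-882\right) \frac{3}{2} = -1323$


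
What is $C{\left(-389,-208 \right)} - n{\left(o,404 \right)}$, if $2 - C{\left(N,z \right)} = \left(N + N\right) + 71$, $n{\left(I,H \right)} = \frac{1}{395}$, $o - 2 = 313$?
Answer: $\frac{280054}{395} \approx 709.0$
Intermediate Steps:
$o = 315$ ($o = 2 + 313 = 315$)
$n{\left(I,H \right)} = \frac{1}{395}$
$C{\left(N,z \right)} = -69 - 2 N$ ($C{\left(N,z \right)} = 2 - \left(\left(N + N\right) + 71\right) = 2 - \left(2 N + 71\right) = 2 - \left(71 + 2 N\right) = -69 - 2 N$)
$C{\left(-389,-208 \right)} - n{\left(o,404 \right)} = \left(-69 - -778\right) - \frac{1}{395} = \left(-69 + 778\right) - \frac{1}{395} = 709 - \frac{1}{395} = \frac{280054}{395}$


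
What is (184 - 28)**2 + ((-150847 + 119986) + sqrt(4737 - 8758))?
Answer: -6525 + I*sqrt(4021) ≈ -6525.0 + 63.411*I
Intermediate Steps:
(184 - 28)**2 + ((-150847 + 119986) + sqrt(4737 - 8758)) = 156**2 + (-30861 + sqrt(-4021)) = 24336 + (-30861 + I*sqrt(4021)) = -6525 + I*sqrt(4021)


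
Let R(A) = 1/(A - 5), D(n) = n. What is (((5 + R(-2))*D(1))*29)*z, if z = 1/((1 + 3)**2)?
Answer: 493/56 ≈ 8.8036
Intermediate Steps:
R(A) = 1/(-5 + A)
z = 1/16 (z = 1/(4**2) = 1/16 ≈ 0.062500)
(((5 + R(-2))*D(1))*29)*z = (((5 + 1/(-5 - 2))*1)*29)*(1/16) = (((5 + 1/(-7))*1)*29)*(1/16) = (((5 - 1/7)*1)*29)*(1/16) = (((34/7)*1)*29)*(1/16) = ((34/7)*29)*(1/16) = (986/7)*(1/16) = 493/56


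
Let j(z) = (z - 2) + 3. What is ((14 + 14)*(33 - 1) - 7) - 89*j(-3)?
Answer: 1067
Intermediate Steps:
j(z) = 1 + z (j(z) = (-2 + z) + 3 = 1 + z)
((14 + 14)*(33 - 1) - 7) - 89*j(-3) = ((14 + 14)*(33 - 1) - 7) - 89*(1 - 3) = (28*32 - 7) - 89*(-2) = (896 - 7) + 178 = 889 + 178 = 1067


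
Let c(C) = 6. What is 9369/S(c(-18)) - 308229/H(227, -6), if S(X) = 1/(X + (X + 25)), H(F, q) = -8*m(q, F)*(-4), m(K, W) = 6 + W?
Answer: 2584336539/7456 ≈ 3.4661e+5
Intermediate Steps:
H(F, q) = 192 + 32*F (H(F, q) = -8*(6 + F)*(-4) = (-48 - 8*F)*(-4) = 192 + 32*F)
S(X) = 1/(25 + 2*X) (S(X) = 1/(X + (25 + X)) = 1/(25 + 2*X))
9369/S(c(-18)) - 308229/H(227, -6) = 9369/(1/(25 + 2*6)) - 308229/(192 + 32*227) = 9369/(1/(25 + 12)) - 308229/(192 + 7264) = 9369/(1/37) - 308229/7456 = 9369/(1/37) - 308229*1/7456 = 9369*37 - 308229/7456 = 346653 - 308229/7456 = 2584336539/7456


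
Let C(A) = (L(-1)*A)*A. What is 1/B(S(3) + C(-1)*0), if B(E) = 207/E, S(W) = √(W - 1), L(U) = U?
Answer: √2/207 ≈ 0.0068320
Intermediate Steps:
C(A) = -A² (C(A) = (-A)*A = -A²)
S(W) = √(-1 + W)
1/B(S(3) + C(-1)*0) = 1/(207/(√(-1 + 3) - 1*(-1)²*0)) = 1/(207/(√2 - 1*1*0)) = 1/(207/(√2 - 1*0)) = 1/(207/(√2 + 0)) = 1/(207/(√2)) = 1/(207*(√2/2)) = 1/(207*√2/2) = √2/207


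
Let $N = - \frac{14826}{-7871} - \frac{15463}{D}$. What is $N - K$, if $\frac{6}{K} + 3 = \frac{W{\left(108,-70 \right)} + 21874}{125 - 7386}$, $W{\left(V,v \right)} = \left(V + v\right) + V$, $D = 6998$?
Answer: $\frac{537700966751}{804241448058} \approx 0.66858$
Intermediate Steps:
$W{\left(V,v \right)} = v + 2 V$
$N = - \frac{17956925}{55081258}$ ($N = - \frac{14826}{-7871} - \frac{15463}{6998} = \left(-14826\right) \left(- \frac{1}{7871}\right) - \frac{15463}{6998} = \frac{14826}{7871} - \frac{15463}{6998} = - \frac{17956925}{55081258} \approx -0.32601$)
$K = - \frac{14522}{14601}$ ($K = \frac{6}{-3 + \frac{\left(-70 + 2 \cdot 108\right) + 21874}{125 - 7386}} = \frac{6}{-3 + \frac{\left(-70 + 216\right) + 21874}{-7261}} = \frac{6}{-3 + \left(146 + 21874\right) \left(- \frac{1}{7261}\right)} = \frac{6}{-3 + 22020 \left(- \frac{1}{7261}\right)} = \frac{6}{-3 - \frac{22020}{7261}} = \frac{6}{- \frac{43803}{7261}} = 6 \left(- \frac{7261}{43803}\right) = - \frac{14522}{14601} \approx -0.99459$)
$N - K = - \frac{17956925}{55081258} - - \frac{14522}{14601} = - \frac{17956925}{55081258} + \frac{14522}{14601} = \frac{537700966751}{804241448058}$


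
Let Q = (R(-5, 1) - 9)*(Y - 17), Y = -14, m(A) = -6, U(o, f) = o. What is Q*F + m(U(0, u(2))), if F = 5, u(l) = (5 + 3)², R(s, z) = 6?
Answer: 459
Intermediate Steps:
u(l) = 64 (u(l) = 8² = 64)
Q = 93 (Q = (6 - 9)*(-14 - 17) = -3*(-31) = 93)
Q*F + m(U(0, u(2))) = 93*5 - 6 = 465 - 6 = 459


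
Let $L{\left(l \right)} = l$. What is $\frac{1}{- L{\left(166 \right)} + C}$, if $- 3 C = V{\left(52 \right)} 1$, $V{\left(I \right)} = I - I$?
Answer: $- \frac{1}{166} \approx -0.0060241$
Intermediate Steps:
$V{\left(I \right)} = 0$
$C = 0$ ($C = - \frac{0 \cdot 1}{3} = \left(- \frac{1}{3}\right) 0 = 0$)
$\frac{1}{- L{\left(166 \right)} + C} = \frac{1}{\left(-1\right) 166 + 0} = \frac{1}{-166 + 0} = \frac{1}{-166} = - \frac{1}{166}$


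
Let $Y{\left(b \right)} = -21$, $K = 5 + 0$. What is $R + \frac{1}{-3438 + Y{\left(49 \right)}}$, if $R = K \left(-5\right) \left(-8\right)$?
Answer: $\frac{691799}{3459} \approx 200.0$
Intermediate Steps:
$K = 5$
$R = 200$ ($R = 5 \left(-5\right) \left(-8\right) = \left(-25\right) \left(-8\right) = 200$)
$R + \frac{1}{-3438 + Y{\left(49 \right)}} = 200 + \frac{1}{-3438 - 21} = 200 + \frac{1}{-3459} = 200 - \frac{1}{3459} = \frac{691799}{3459}$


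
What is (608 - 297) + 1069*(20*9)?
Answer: 192731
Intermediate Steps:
(608 - 297) + 1069*(20*9) = 311 + 1069*180 = 311 + 192420 = 192731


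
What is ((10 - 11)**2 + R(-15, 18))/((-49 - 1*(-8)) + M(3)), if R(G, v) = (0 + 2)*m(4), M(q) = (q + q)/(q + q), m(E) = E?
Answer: -9/40 ≈ -0.22500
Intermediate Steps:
M(q) = 1 (M(q) = (2*q)/((2*q)) = (2*q)*(1/(2*q)) = 1)
R(G, v) = 8 (R(G, v) = (0 + 2)*4 = 2*4 = 8)
((10 - 11)**2 + R(-15, 18))/((-49 - 1*(-8)) + M(3)) = ((10 - 11)**2 + 8)/((-49 - 1*(-8)) + 1) = ((-1)**2 + 8)/((-49 + 8) + 1) = (1 + 8)/(-41 + 1) = 9/(-40) = 9*(-1/40) = -9/40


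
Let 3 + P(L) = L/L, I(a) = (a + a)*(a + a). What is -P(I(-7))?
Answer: 2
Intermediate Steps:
I(a) = 4*a² (I(a) = (2*a)*(2*a) = 4*a²)
P(L) = -2 (P(L) = -3 + L/L = -3 + 1 = -2)
-P(I(-7)) = -1*(-2) = 2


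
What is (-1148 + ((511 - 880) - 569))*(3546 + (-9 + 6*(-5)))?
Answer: -7315602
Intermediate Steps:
(-1148 + ((511 - 880) - 569))*(3546 + (-9 + 6*(-5))) = (-1148 + (-369 - 569))*(3546 + (-9 - 30)) = (-1148 - 938)*(3546 - 39) = -2086*3507 = -7315602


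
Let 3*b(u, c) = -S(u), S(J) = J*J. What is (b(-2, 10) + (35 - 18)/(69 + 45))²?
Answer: 2025/1444 ≈ 1.4024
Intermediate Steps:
S(J) = J²
b(u, c) = -u²/3 (b(u, c) = (-u²)/3 = -u²/3)
(b(-2, 10) + (35 - 18)/(69 + 45))² = (-⅓*(-2)² + (35 - 18)/(69 + 45))² = (-⅓*4 + 17/114)² = (-4/3 + 17*(1/114))² = (-4/3 + 17/114)² = (-45/38)² = 2025/1444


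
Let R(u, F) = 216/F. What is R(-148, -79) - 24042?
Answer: -1899534/79 ≈ -24045.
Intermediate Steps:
R(-148, -79) - 24042 = 216/(-79) - 24042 = 216*(-1/79) - 24042 = -216/79 - 24042 = -1899534/79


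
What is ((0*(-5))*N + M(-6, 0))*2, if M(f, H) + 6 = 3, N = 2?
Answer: -6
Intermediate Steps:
M(f, H) = -3 (M(f, H) = -6 + 3 = -3)
((0*(-5))*N + M(-6, 0))*2 = ((0*(-5))*2 - 3)*2 = (0*2 - 3)*2 = (0 - 3)*2 = -3*2 = -6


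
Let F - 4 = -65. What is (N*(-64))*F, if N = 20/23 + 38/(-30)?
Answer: -534848/345 ≈ -1550.3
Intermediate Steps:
F = -61 (F = 4 - 65 = -61)
N = -137/345 (N = 20*(1/23) + 38*(-1/30) = 20/23 - 19/15 = -137/345 ≈ -0.39710)
(N*(-64))*F = -137/345*(-64)*(-61) = (8768/345)*(-61) = -534848/345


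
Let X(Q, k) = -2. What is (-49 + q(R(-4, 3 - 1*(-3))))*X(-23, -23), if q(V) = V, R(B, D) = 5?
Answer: 88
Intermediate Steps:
(-49 + q(R(-4, 3 - 1*(-3))))*X(-23, -23) = (-49 + 5)*(-2) = -44*(-2) = 88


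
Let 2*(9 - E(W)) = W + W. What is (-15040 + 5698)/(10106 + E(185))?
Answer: -1557/1655 ≈ -0.94079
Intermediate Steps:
E(W) = 9 - W (E(W) = 9 - (W + W)/2 = 9 - W)
(-15040 + 5698)/(10106 + E(185)) = (-15040 + 5698)/(10106 + (9 - 1*185)) = -9342/(10106 + (9 - 185)) = -9342/(10106 - 176) = -9342/9930 = -9342*1/9930 = -1557/1655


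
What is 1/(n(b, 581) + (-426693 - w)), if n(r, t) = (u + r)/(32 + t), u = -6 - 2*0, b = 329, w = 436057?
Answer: -613/528865427 ≈ -1.1591e-6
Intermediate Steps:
u = -6 (u = -6 + 0 = -6)
n(r, t) = (-6 + r)/(32 + t)
1/(n(b, 581) + (-426693 - w)) = 1/((-6 + 329)/(32 + 581) + (-426693 - 1*436057)) = 1/(323/613 + (-426693 - 436057)) = 1/((1/613)*323 - 862750) = 1/(323/613 - 862750) = 1/(-528865427/613) = -613/528865427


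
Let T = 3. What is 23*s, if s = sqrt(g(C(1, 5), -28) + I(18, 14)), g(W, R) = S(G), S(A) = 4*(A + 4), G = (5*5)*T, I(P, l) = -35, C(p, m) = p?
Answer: 23*sqrt(281) ≈ 385.55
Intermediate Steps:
G = 75 (G = (5*5)*3 = 25*3 = 75)
S(A) = 16 + 4*A (S(A) = 4*(4 + A) = 16 + 4*A)
g(W, R) = 316 (g(W, R) = 16 + 4*75 = 16 + 300 = 316)
s = sqrt(281) (s = sqrt(316 - 35) = sqrt(281) ≈ 16.763)
23*s = 23*sqrt(281)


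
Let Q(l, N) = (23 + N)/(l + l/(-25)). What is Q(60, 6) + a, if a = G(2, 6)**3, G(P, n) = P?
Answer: 2449/288 ≈ 8.5035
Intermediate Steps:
Q(l, N) = 25*(23 + N)/(24*l) (Q(l, N) = (23 + N)/(l + l*(-1/25)) = (23 + N)/(l - l/25) = (23 + N)/((24*l/25)) = (23 + N)*(25/(24*l)) = 25*(23 + N)/(24*l))
a = 8 (a = 2**3 = 8)
Q(60, 6) + a = (25/24)*(23 + 6)/60 + 8 = (25/24)*(1/60)*29 + 8 = 145/288 + 8 = 2449/288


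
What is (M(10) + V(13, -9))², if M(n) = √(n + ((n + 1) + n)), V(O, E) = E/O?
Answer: 5320/169 - 18*√31/13 ≈ 23.770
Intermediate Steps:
M(n) = √(1 + 3*n) (M(n) = √(n + ((1 + n) + n)) = √(n + (1 + 2*n)) = √(1 + 3*n))
(M(10) + V(13, -9))² = (√(1 + 3*10) - 9/13)² = (√(1 + 30) - 9*1/13)² = (√31 - 9/13)² = (-9/13 + √31)²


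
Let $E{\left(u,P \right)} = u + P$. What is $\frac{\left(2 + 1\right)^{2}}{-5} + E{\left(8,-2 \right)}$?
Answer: $\frac{21}{5} \approx 4.2$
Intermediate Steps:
$E{\left(u,P \right)} = P + u$
$\frac{\left(2 + 1\right)^{2}}{-5} + E{\left(8,-2 \right)} = \frac{\left(2 + 1\right)^{2}}{-5} + \left(-2 + 8\right) = - \frac{3^{2}}{5} + 6 = \left(- \frac{1}{5}\right) 9 + 6 = - \frac{9}{5} + 6 = \frac{21}{5}$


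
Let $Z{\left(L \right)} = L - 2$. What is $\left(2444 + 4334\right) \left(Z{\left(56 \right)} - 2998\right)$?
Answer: $-19954432$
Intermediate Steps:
$Z{\left(L \right)} = -2 + L$
$\left(2444 + 4334\right) \left(Z{\left(56 \right)} - 2998\right) = \left(2444 + 4334\right) \left(\left(-2 + 56\right) - 2998\right) = 6778 \left(54 - 2998\right) = 6778 \left(-2944\right) = -19954432$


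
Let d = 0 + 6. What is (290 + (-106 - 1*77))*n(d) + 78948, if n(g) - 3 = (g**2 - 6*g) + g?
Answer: 79911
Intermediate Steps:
d = 6
n(g) = 3 + g**2 - 5*g (n(g) = 3 + ((g**2 - 6*g) + g) = 3 + (g**2 - 5*g) = 3 + g**2 - 5*g)
(290 + (-106 - 1*77))*n(d) + 78948 = (290 + (-106 - 1*77))*(3 + 6**2 - 5*6) + 78948 = (290 + (-106 - 77))*(3 + 36 - 30) + 78948 = (290 - 183)*9 + 78948 = 107*9 + 78948 = 963 + 78948 = 79911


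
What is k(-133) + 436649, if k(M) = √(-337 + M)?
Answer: 436649 + I*√470 ≈ 4.3665e+5 + 21.679*I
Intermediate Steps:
k(-133) + 436649 = √(-337 - 133) + 436649 = √(-470) + 436649 = I*√470 + 436649 = 436649 + I*√470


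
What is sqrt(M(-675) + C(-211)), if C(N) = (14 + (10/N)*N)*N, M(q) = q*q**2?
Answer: I*sqrt(307551939) ≈ 17537.0*I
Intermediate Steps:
M(q) = q**3
C(N) = 24*N (C(N) = (14 + 10)*N = 24*N)
sqrt(M(-675) + C(-211)) = sqrt((-675)**3 + 24*(-211)) = sqrt(-307546875 - 5064) = sqrt(-307551939) = I*sqrt(307551939)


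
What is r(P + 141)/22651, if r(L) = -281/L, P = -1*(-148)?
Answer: -281/6546139 ≈ -4.2926e-5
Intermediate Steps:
P = 148
r(P + 141)/22651 = -281/(148 + 141)/22651 = -281/289*(1/22651) = -281*1/289*(1/22651) = -281/289*1/22651 = -281/6546139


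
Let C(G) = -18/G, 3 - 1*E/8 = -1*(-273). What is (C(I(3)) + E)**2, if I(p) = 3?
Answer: 4691556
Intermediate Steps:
E = -2160 (E = 24 - (-8)*(-273) = 24 - 8*273 = 24 - 2184 = -2160)
(C(I(3)) + E)**2 = (-18/3 - 2160)**2 = (-18*1/3 - 2160)**2 = (-6 - 2160)**2 = (-2166)**2 = 4691556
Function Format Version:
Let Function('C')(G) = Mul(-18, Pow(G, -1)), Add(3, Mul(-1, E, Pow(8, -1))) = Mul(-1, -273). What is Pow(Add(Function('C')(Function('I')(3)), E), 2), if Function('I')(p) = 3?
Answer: 4691556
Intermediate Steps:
E = -2160 (E = Add(24, Mul(-8, Mul(-1, -273))) = Add(24, Mul(-8, 273)) = Add(24, -2184) = -2160)
Pow(Add(Function('C')(Function('I')(3)), E), 2) = Pow(Add(Mul(-18, Pow(3, -1)), -2160), 2) = Pow(Add(Mul(-18, Rational(1, 3)), -2160), 2) = Pow(Add(-6, -2160), 2) = Pow(-2166, 2) = 4691556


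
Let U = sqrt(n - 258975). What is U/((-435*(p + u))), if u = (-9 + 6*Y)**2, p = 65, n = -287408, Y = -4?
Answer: -I*sqrt(546383)/501990 ≈ -0.0014725*I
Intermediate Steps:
u = 1089 (u = (-9 + 6*(-4))**2 = (-9 - 24)**2 = (-33)**2 = 1089)
U = I*sqrt(546383) (U = sqrt(-287408 - 258975) = sqrt(-546383) = I*sqrt(546383) ≈ 739.18*I)
U/((-435*(p + u))) = (I*sqrt(546383))/((-435*(65 + 1089))) = (I*sqrt(546383))/((-435*1154)) = (I*sqrt(546383))/(-501990) = (I*sqrt(546383))*(-1/501990) = -I*sqrt(546383)/501990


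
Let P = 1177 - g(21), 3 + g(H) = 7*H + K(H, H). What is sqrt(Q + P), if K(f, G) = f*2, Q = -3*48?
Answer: 11*sqrt(7) ≈ 29.103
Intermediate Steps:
Q = -144
K(f, G) = 2*f
g(H) = -3 + 9*H (g(H) = -3 + (7*H + 2*H) = -3 + 9*H)
P = 991 (P = 1177 - (-3 + 9*21) = 1177 - (-3 + 189) = 1177 - 1*186 = 1177 - 186 = 991)
sqrt(Q + P) = sqrt(-144 + 991) = sqrt(847) = 11*sqrt(7)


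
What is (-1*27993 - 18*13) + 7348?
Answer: -20879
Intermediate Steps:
(-1*27993 - 18*13) + 7348 = (-27993 - 234) + 7348 = -28227 + 7348 = -20879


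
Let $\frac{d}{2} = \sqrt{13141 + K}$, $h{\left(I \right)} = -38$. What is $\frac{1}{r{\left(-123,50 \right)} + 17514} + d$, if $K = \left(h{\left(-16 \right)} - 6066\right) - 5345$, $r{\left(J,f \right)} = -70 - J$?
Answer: $\frac{1}{17567} + 12 \sqrt{47} \approx 82.268$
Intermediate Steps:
$K = -11449$ ($K = \left(-38 - 6066\right) - 5345 = -6104 - 5345 = -11449$)
$d = 12 \sqrt{47}$ ($d = 2 \sqrt{13141 - 11449} = 2 \sqrt{1692} = 2 \cdot 6 \sqrt{47} = 12 \sqrt{47} \approx 82.268$)
$\frac{1}{r{\left(-123,50 \right)} + 17514} + d = \frac{1}{\left(-70 - -123\right) + 17514} + 12 \sqrt{47} = \frac{1}{\left(-70 + 123\right) + 17514} + 12 \sqrt{47} = \frac{1}{53 + 17514} + 12 \sqrt{47} = \frac{1}{17567} + 12 \sqrt{47}$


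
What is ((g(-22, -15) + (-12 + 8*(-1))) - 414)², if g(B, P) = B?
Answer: 207936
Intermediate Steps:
((g(-22, -15) + (-12 + 8*(-1))) - 414)² = ((-22 + (-12 + 8*(-1))) - 414)² = ((-22 + (-12 - 8)) - 414)² = ((-22 - 20) - 414)² = (-42 - 414)² = (-456)² = 207936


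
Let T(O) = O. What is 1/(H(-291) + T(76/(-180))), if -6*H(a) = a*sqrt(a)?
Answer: -3420/5544489919 - 392850*I*sqrt(291)/5544489919 ≈ -6.1683e-7 - 0.0012087*I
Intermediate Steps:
H(a) = -a**(3/2)/6 (H(a) = -a*sqrt(a)/6 = -a**(3/2)/6)
1/(H(-291) + T(76/(-180))) = 1/(-(-97)*I*sqrt(291)/2 + 76/(-180)) = 1/(-(-97)*I*sqrt(291)/2 + 76*(-1/180)) = 1/(97*I*sqrt(291)/2 - 19/45) = 1/(-19/45 + 97*I*sqrt(291)/2)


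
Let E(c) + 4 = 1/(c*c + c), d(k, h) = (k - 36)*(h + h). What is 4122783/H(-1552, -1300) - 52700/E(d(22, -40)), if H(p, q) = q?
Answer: 65310733274143/6528702700 ≈ 10004.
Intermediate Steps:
d(k, h) = 2*h*(-36 + k) (d(k, h) = (-36 + k)*(2*h) = 2*h*(-36 + k))
E(c) = -4 + 1/(c + c**2) (E(c) = -4 + 1/(c*c + c) = -4 + 1/(c**2 + c) = -4 + 1/(c + c**2))
4122783/H(-1552, -1300) - 52700/E(d(22, -40)) = 4122783/(-1300) - 52700*(-80*(1 + 2*(-40)*(-36 + 22))*(-36 + 22)/(1 - 8*(-40)*(-36 + 22) - 4*6400*(-36 + 22)**2)) = 4122783*(-1/1300) - 52700*1120*(1 + 2*(-40)*(-14))/(1 - 8*(-40)*(-14) - 4*(2*(-40)*(-14))**2) = -4122783/1300 - 52700*1120*(1 + 1120)/(1 - 4*1120 - 4*1120**2) = -4122783/1300 - 52700*1255520/(1 - 4480 - 4*1254400) = -4122783/1300 - 52700*1255520/(1 - 4480 - 5017600) = -4122783/1300 - 52700/((1/1120)*(1/1121)*(-5022079)) = -4122783/1300 - 52700/(-5022079/1255520) = -4122783/1300 - 52700*(-1255520/5022079) = -4122783/1300 + 66165904000/5022079 = 65310733274143/6528702700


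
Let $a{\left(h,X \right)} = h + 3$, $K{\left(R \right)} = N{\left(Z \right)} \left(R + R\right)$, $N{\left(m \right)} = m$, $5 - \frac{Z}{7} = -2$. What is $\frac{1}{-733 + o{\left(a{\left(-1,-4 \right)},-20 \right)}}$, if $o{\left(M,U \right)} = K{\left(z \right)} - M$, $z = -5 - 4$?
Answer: $- \frac{1}{1617} \approx -0.00061843$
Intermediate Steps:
$Z = 49$ ($Z = 35 - -14 = 35 + 14 = 49$)
$z = -9$ ($z = -5 - 4 = -9$)
$K{\left(R \right)} = 98 R$ ($K{\left(R \right)} = 49 \left(R + R\right) = 49 \cdot 2 R = 98 R$)
$a{\left(h,X \right)} = 3 + h$
$o{\left(M,U \right)} = -882 - M$ ($o{\left(M,U \right)} = 98 \left(-9\right) - M = -882 - M$)
$\frac{1}{-733 + o{\left(a{\left(-1,-4 \right)},-20 \right)}} = \frac{1}{-733 - 884} = \frac{1}{-1617} = - \frac{1}{1617}$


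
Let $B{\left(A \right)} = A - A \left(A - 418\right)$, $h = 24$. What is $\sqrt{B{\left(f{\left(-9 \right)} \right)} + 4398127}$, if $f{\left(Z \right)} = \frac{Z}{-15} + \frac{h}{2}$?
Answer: $\frac{\sqrt{110081191}}{5} \approx 2098.4$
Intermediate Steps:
$f{\left(Z \right)} = 12 - \frac{Z}{15}$ ($f{\left(Z \right)} = \frac{Z}{-15} + \frac{24}{2} = Z \left(- \frac{1}{15}\right) + 24 \cdot \frac{1}{2} = - \frac{Z}{15} + 12 = 12 - \frac{Z}{15}$)
$B{\left(A \right)} = A - A \left(-418 + A\right)$
$\sqrt{B{\left(f{\left(-9 \right)} \right)} + 4398127} = \sqrt{\left(12 - - \frac{3}{5}\right) \left(419 - \left(12 - - \frac{3}{5}\right)\right) + 4398127} = \sqrt{\left(12 + \frac{3}{5}\right) \left(419 - \left(12 + \frac{3}{5}\right)\right) + 4398127} = \sqrt{\frac{63 \left(419 - \frac{63}{5}\right)}{5} + 4398127} = \sqrt{\frac{63}{5} \cdot \frac{2032}{5} + 4398127} = \sqrt{\frac{128016}{25} + 4398127} = \sqrt{\frac{110081191}{25}} = \frac{\sqrt{110081191}}{5}$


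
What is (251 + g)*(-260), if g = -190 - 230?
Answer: 43940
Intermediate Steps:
g = -420
(251 + g)*(-260) = (251 - 420)*(-260) = -169*(-260) = 43940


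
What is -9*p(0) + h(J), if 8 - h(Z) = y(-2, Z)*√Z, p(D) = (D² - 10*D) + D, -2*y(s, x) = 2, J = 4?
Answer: 10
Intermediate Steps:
y(s, x) = -1 (y(s, x) = -½*2 = -1)
p(D) = D² - 9*D
h(Z) = 8 + √Z (h(Z) = 8 - (-1)*√Z = 8 + √Z)
-9*p(0) + h(J) = -0*(-9 + 0) + (8 + √4) = -0*(-9) + (8 + 2) = -9*0 + 10 = 0 + 10 = 10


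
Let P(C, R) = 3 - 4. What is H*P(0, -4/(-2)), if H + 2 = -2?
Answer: 4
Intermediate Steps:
P(C, R) = -1
H = -4 (H = -2 - 2 = -4)
H*P(0, -4/(-2)) = -4*(-1) = 4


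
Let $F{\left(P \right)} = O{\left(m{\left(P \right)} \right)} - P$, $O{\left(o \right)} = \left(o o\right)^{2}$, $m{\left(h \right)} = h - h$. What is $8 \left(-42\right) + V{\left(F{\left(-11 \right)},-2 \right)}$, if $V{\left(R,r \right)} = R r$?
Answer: $-358$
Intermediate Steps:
$m{\left(h \right)} = 0$
$O{\left(o \right)} = o^{4}$ ($O{\left(o \right)} = \left(o^{2}\right)^{2} = o^{4}$)
$F{\left(P \right)} = - P$ ($F{\left(P \right)} = 0^{4} - P = 0 - P = - P$)
$8 \left(-42\right) + V{\left(F{\left(-11 \right)},-2 \right)} = 8 \left(-42\right) + \left(-1\right) \left(-11\right) \left(-2\right) = -336 + 11 \left(-2\right) = -336 - 22 = -358$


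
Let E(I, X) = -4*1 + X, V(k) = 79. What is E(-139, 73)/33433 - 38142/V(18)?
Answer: -1275196035/2641207 ≈ -482.81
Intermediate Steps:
E(I, X) = -4 + X
E(-139, 73)/33433 - 38142/V(18) = (-4 + 73)/33433 - 38142/79 = 69*(1/33433) - 38142*1/79 = 69/33433 - 38142/79 = -1275196035/2641207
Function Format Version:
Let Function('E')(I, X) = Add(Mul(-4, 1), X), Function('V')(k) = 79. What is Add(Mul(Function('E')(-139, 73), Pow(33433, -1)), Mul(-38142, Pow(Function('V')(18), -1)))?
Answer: Rational(-1275196035, 2641207) ≈ -482.81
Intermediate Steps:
Function('E')(I, X) = Add(-4, X)
Add(Mul(Function('E')(-139, 73), Pow(33433, -1)), Mul(-38142, Pow(Function('V')(18), -1))) = Add(Mul(Add(-4, 73), Pow(33433, -1)), Mul(-38142, Pow(79, -1))) = Add(Mul(69, Rational(1, 33433)), Mul(-38142, Rational(1, 79))) = Add(Rational(69, 33433), Rational(-38142, 79)) = Rational(-1275196035, 2641207)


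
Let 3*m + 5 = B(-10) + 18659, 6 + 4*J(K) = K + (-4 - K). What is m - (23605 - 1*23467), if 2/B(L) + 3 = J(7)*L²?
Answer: 4614718/759 ≈ 6080.0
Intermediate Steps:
J(K) = -5/2 (J(K) = -3/2 + (K + (-4 - K))/4 = -3/2 + (¼)*(-4) = -3/2 - 1 = -5/2)
B(L) = 2/(-3 - 5*L²/2)
m = 4719460/759 (m = -5/3 + (4/(-6 - 5*(-10)²) + 18659)/3 = -5/3 + (4/(-6 - 5*100) + 18659)/3 = -5/3 + (4/(-6 - 500) + 18659)/3 = -5/3 + (4/(-506) + 18659)/3 = -5/3 + (4*(-1/506) + 18659)/3 = -5/3 + (-2/253 + 18659)/3 = -5/3 + (⅓)*(4720725/253) = -5/3 + 1573575/253 = 4719460/759 ≈ 6218.0)
m - (23605 - 1*23467) = 4719460/759 - (23605 - 1*23467) = 4719460/759 - (23605 - 23467) = 4719460/759 - 1*138 = 4719460/759 - 138 = 4614718/759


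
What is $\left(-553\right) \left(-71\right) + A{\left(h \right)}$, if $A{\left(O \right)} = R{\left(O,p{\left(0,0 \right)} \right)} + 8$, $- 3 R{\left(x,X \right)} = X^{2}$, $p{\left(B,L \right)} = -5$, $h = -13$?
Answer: $\frac{117788}{3} \approx 39263.0$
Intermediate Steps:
$R{\left(x,X \right)} = - \frac{X^{2}}{3}$
$A{\left(O \right)} = - \frac{1}{3}$ ($A{\left(O \right)} = - \frac{\left(-5\right)^{2}}{3} + 8 = \left(- \frac{1}{3}\right) 25 + 8 = - \frac{25}{3} + 8 = - \frac{1}{3}$)
$\left(-553\right) \left(-71\right) + A{\left(h \right)} = \left(-553\right) \left(-71\right) - \frac{1}{3} = 39263 - \frac{1}{3} = \frac{117788}{3}$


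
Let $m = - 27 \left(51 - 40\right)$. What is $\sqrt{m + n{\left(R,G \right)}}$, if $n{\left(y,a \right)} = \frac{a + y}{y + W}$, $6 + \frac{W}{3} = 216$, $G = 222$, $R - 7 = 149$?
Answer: $\frac{6 i \sqrt{141349}}{131} \approx 17.22 i$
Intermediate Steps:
$R = 156$ ($R = 7 + 149 = 156$)
$W = 630$ ($W = -18 + 3 \cdot 216 = -18 + 648 = 630$)
$n{\left(y,a \right)} = \frac{a + y}{630 + y}$ ($n{\left(y,a \right)} = \frac{a + y}{y + 630} = \frac{a + y}{630 + y}$)
$m = -297$ ($m = \left(-27\right) 11 = -297$)
$\sqrt{m + n{\left(R,G \right)}} = \sqrt{-297 + \frac{222 + 156}{630 + 156}} = \sqrt{-297 + \frac{1}{786} \cdot 378} = \sqrt{-297 + \frac{63}{131}} = \sqrt{- \frac{38844}{131}} = \frac{6 i \sqrt{141349}}{131}$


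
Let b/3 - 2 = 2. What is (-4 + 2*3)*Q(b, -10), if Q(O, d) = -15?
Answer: -30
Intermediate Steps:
b = 12 (b = 6 + 3*2 = 6 + 6 = 12)
(-4 + 2*3)*Q(b, -10) = (-4 + 2*3)*(-15) = (-4 + 6)*(-15) = 2*(-15) = -30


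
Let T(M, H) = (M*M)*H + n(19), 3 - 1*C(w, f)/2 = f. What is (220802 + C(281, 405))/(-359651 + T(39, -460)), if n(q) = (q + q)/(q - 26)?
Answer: -1539986/7415215 ≈ -0.20768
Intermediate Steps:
n(q) = 2*q/(-26 + q) (n(q) = (2*q)/(-26 + q) = 2*q/(-26 + q))
C(w, f) = 6 - 2*f
T(M, H) = -38/7 + H*M**2 (T(M, H) = (M*M)*H + 2*19/(-26 + 19) = M**2*H + 2*19/(-7) = H*M**2 + 2*19*(-1/7) = H*M**2 - 38/7 = -38/7 + H*M**2)
(220802 + C(281, 405))/(-359651 + T(39, -460)) = (220802 + (6 - 2*405))/(-359651 + (-38/7 - 460*39**2)) = (220802 + (6 - 810))/(-359651 + (-38/7 - 460*1521)) = (220802 - 804)/(-359651 + (-38/7 - 699660)) = 219998/(-359651 - 4897658/7) = 219998/(-7415215/7) = 219998*(-7/7415215) = -1539986/7415215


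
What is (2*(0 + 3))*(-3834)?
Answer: -23004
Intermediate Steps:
(2*(0 + 3))*(-3834) = (2*3)*(-3834) = 6*(-3834) = -23004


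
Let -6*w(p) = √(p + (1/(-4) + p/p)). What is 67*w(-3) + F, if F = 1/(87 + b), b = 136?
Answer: 1/223 - 67*I/4 ≈ 0.0044843 - 16.75*I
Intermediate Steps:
F = 1/223 (F = 1/(87 + 136) = 1/223 ≈ 0.0044843)
w(p) = -√(¾ + p)/6 (w(p) = -√(p + (1/(-4) + p/p))/6 = -√(p + (1*(-¼) + 1))/6 = -√(p + (-¼ + 1))/6 = -√(p + ¾)/6 = -√(¾ + p)/6)
67*w(-3) + F = 67*(-√(3 + 4*(-3))/12) + 1/223 = 67*(-√(3 - 12)/12) + 1/223 = 67*(-I/4) + 1/223 = -67*I/4 + 1/223 = 1/223 - 67*I/4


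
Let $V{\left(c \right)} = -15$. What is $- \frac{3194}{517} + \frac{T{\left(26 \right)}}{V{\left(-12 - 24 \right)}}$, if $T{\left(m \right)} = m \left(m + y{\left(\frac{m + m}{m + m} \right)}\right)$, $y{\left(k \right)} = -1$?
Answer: $- \frac{76792}{1551} \approx -49.511$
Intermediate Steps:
$T{\left(m \right)} = m \left(-1 + m\right)$ ($T{\left(m \right)} = m \left(m - 1\right) = m \left(-1 + m\right)$)
$- \frac{3194}{517} + \frac{T{\left(26 \right)}}{V{\left(-12 - 24 \right)}} = - \frac{3194}{517} + \frac{26 \left(-1 + 26\right)}{-15} = \left(-3194\right) \frac{1}{517} + 26 \cdot 25 \left(- \frac{1}{15}\right) = - \frac{3194}{517} + 650 \left(- \frac{1}{15}\right) = - \frac{3194}{517} - \frac{130}{3} = - \frac{76792}{1551}$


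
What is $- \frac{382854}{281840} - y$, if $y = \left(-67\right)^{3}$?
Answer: $\frac{42383330533}{140920} \approx 3.0076 \cdot 10^{5}$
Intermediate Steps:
$y = -300763$
$- \frac{382854}{281840} - y = - \frac{382854}{281840} - -300763 = \left(-382854\right) \frac{1}{281840} + 300763 = - \frac{191427}{140920} + 300763 = \frac{42383330533}{140920}$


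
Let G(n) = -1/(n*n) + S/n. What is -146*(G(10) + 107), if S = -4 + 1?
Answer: -778837/50 ≈ -15577.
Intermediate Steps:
S = -3
G(n) = -1/n² - 3/n (G(n) = -1/(n*n) - 3/n = -1/(n²) - 3/n = -1/n² - 3/n)
-146*(G(10) + 107) = -146*((-1 - 3*10)/10² + 107) = -146*((-1 - 30)/100 + 107) = -146*((1/100)*(-31) + 107) = -146*(-31/100 + 107) = -146*10669/100 = -778837/50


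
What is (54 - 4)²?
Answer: 2500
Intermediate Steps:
(54 - 4)² = 50² = 2500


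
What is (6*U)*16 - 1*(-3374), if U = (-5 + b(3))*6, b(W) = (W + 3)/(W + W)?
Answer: 1070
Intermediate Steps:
b(W) = (3 + W)/(2*W) (b(W) = (3 + W)/((2*W)) = (3 + W)*(1/(2*W)) = (3 + W)/(2*W))
U = -24 (U = (-5 + (½)*(3 + 3)/3)*6 = (-5 + (½)*(⅓)*6)*6 = (-5 + 1)*6 = -4*6 = -24)
(6*U)*16 - 1*(-3374) = (6*(-24))*16 - 1*(-3374) = -144*16 + 3374 = -2304 + 3374 = 1070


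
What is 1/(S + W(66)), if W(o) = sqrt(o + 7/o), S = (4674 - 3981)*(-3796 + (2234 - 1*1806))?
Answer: -154045584/359546090145653 - sqrt(287958)/359546090145653 ≈ -4.2845e-7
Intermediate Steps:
S = -2334024 (S = 693*(-3796 + (2234 - 1806)) = 693*(-3796 + 428) = 693*(-3368) = -2334024)
1/(S + W(66)) = 1/(-2334024 + sqrt(66 + 7/66)) = 1/(-2334024 + sqrt(4363/66)) = 1/(-2334024 + sqrt(287958)/66)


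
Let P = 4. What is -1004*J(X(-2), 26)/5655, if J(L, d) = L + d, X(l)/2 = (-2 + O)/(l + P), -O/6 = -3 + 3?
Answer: -8032/1885 ≈ -4.2610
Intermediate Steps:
O = 0 (O = -6*(-3 + 3) = -6*0 = 0)
X(l) = -4/(4 + l) (X(l) = 2*((-2 + 0)/(l + 4)) = 2*(-2/(4 + l)) = -4/(4 + l))
-1004*J(X(-2), 26)/5655 = -(2008/435 - 4016/(5655*(4 - 2))) = -1004/(5655/(-4/2 + 26)) = -1004/(5655/(-4*½ + 26)) = -1004/(5655/(-2 + 26)) = -1004/(5655/24) = -1004/(5655*(1/24)) = -1004/1885/8 = -1004*8/1885 = -8032/1885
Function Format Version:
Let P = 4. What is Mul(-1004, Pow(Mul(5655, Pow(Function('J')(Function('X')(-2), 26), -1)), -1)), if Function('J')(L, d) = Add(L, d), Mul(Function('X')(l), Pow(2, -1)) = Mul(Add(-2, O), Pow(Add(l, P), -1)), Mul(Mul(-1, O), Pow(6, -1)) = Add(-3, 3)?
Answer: Rational(-8032, 1885) ≈ -4.2610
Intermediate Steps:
O = 0 (O = Mul(-6, Add(-3, 3)) = Mul(-6, 0) = 0)
Function('X')(l) = Mul(-4, Pow(Add(4, l), -1)) (Function('X')(l) = Mul(2, Mul(Add(-2, 0), Pow(Add(l, 4), -1))) = Mul(2, Mul(-2, Pow(Add(4, l), -1))) = Mul(-4, Pow(Add(4, l), -1)))
Mul(-1004, Pow(Mul(5655, Pow(Function('J')(Function('X')(-2), 26), -1)), -1)) = Mul(-1004, Pow(Mul(5655, Pow(Add(Mul(-4, Pow(Add(4, -2), -1)), 26), -1)), -1)) = Mul(-1004, Pow(Mul(5655, Pow(Add(Mul(-4, Pow(2, -1)), 26), -1)), -1)) = Mul(-1004, Pow(Mul(5655, Pow(Add(Mul(-4, Rational(1, 2)), 26), -1)), -1)) = Mul(-1004, Pow(Mul(5655, Pow(Add(-2, 26), -1)), -1)) = Mul(-1004, Pow(Mul(5655, Pow(24, -1)), -1)) = Mul(-1004, Pow(Mul(5655, Rational(1, 24)), -1)) = Mul(-1004, Pow(Rational(1885, 8), -1)) = Mul(-1004, Rational(8, 1885)) = Rational(-8032, 1885)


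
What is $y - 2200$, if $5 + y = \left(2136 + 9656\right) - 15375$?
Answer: $-5788$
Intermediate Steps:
$y = -3588$ ($y = -5 + \left(\left(2136 + 9656\right) - 15375\right) = -5 + \left(11792 - 15375\right) = -5 - 3583 = -3588$)
$y - 2200 = -3588 - 2200 = -5788$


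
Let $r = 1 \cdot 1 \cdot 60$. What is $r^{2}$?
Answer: $3600$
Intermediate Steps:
$r = 60$ ($r = 1 \cdot 60 = 60$)
$r^{2} = 60^{2} = 3600$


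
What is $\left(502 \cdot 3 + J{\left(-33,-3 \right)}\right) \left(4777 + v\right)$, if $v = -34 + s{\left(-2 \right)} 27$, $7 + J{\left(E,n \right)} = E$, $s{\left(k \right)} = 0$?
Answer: $6953238$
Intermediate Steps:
$J{\left(E,n \right)} = -7 + E$
$v = -34$ ($v = -34 + 0 \cdot 27 = -34 + 0 = -34$)
$\left(502 \cdot 3 + J{\left(-33,-3 \right)}\right) \left(4777 + v\right) = \left(502 \cdot 3 - 40\right) \left(4777 - 34\right) = \left(1506 - 40\right) 4743 = 1466 \cdot 4743 = 6953238$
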